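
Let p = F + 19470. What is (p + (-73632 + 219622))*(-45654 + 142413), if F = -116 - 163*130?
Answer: 13948196886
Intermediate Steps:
F = -21306 (F = -116 - 21190 = -21306)
p = -1836 (p = -21306 + 19470 = -1836)
(p + (-73632 + 219622))*(-45654 + 142413) = (-1836 + (-73632 + 219622))*(-45654 + 142413) = (-1836 + 145990)*96759 = 144154*96759 = 13948196886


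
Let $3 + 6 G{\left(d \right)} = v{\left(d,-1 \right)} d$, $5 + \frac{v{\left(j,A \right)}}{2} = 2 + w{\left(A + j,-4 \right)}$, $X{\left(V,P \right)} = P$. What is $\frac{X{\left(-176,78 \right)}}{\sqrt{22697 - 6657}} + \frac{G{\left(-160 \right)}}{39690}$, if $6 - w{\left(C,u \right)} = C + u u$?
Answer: $- \frac{47363}{238140} + \frac{39 \sqrt{4010}}{4010} \approx 0.41699$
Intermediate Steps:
$w{\left(C,u \right)} = 6 - C - u^{2}$ ($w{\left(C,u \right)} = 6 - \left(C + u u\right) = 6 - \left(C + u^{2}\right) = 6 - C - u^{2}$)
$v{\left(j,A \right)} = -26 - 2 A - 2 j$ ($v{\left(j,A \right)} = -10 + 2 \left(2 - \left(10 + A + j\right)\right) = -10 + 2 \left(-8 - A - j\right) = -10 - \left(16 + 2 A + 2 j\right) = -26 - 2 A - 2 j$)
$G{\left(d \right)} = - \frac{1}{2} + \frac{d \left(-24 - 2 d\right)}{6}$ ($G{\left(d \right)} = - \frac{1}{2} + \frac{\left(-26 - -2 - 2 d\right) d}{6} = - \frac{1}{2} + \frac{\left(-26 + 2 - 2 d\right) d}{6} = - \frac{1}{2} + \frac{\left(-24 - 2 d\right) d}{6} = - \frac{1}{2} + \frac{d \left(-24 - 2 d\right)}{6}$)
$\frac{X{\left(-176,78 \right)}}{\sqrt{22697 - 6657}} + \frac{G{\left(-160 \right)}}{39690} = \frac{78}{\sqrt{22697 - 6657}} + \frac{- \frac{1}{2} - - \frac{160 \left(12 - 160\right)}{3}}{39690} = \frac{78}{\sqrt{16040}} + \left(- \frac{1}{2} - \left(- \frac{160}{3}\right) \left(-148\right)\right) \frac{1}{39690} = \frac{78}{2 \sqrt{4010}} + \left(- \frac{1}{2} - \frac{23680}{3}\right) \frac{1}{39690} = 78 \frac{\sqrt{4010}}{8020} - \frac{47363}{238140} = \frac{39 \sqrt{4010}}{4010} - \frac{47363}{238140} = - \frac{47363}{238140} + \frac{39 \sqrt{4010}}{4010}$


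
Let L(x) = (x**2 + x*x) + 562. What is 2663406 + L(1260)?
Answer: 5839168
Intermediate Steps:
L(x) = 562 + 2*x**2 (L(x) = (x**2 + x**2) + 562 = 2*x**2 + 562 = 562 + 2*x**2)
2663406 + L(1260) = 2663406 + (562 + 2*1260**2) = 2663406 + (562 + 2*1587600) = 2663406 + (562 + 3175200) = 2663406 + 3175762 = 5839168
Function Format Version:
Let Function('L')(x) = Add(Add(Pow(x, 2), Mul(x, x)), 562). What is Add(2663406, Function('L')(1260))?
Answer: 5839168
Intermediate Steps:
Function('L')(x) = Add(562, Mul(2, Pow(x, 2))) (Function('L')(x) = Add(Add(Pow(x, 2), Pow(x, 2)), 562) = Add(Mul(2, Pow(x, 2)), 562) = Add(562, Mul(2, Pow(x, 2))))
Add(2663406, Function('L')(1260)) = Add(2663406, Add(562, Mul(2, Pow(1260, 2)))) = Add(2663406, Add(562, Mul(2, 1587600))) = Add(2663406, Add(562, 3175200)) = Add(2663406, 3175762) = 5839168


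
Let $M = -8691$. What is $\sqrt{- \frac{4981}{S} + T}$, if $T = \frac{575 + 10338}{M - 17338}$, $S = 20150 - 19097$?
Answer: $\frac{i \sqrt{47759151716926}}{3045393} \approx 2.2693 i$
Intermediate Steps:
$S = 1053$
$T = - \frac{10913}{26029}$ ($T = \frac{575 + 10338}{-8691 - 17338} = \frac{10913}{-26029} = 10913 \left(- \frac{1}{26029}\right) = - \frac{10913}{26029} \approx -0.41926$)
$\sqrt{- \frac{4981}{S} + T} = \sqrt{- \frac{4981}{1053} - \frac{10913}{26029}} = \sqrt{- \frac{141141838}{27408537}} = \frac{i \sqrt{47759151716926}}{3045393}$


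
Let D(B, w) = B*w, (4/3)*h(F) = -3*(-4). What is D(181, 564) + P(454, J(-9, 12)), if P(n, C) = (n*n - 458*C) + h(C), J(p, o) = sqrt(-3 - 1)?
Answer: 308209 - 916*I ≈ 3.0821e+5 - 916.0*I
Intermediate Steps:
h(F) = 9 (h(F) = 3*(-3*(-4))/4 = (3/4)*12 = 9)
J(p, o) = 2*I (J(p, o) = sqrt(-4) = 2*I)
P(n, C) = 9 + n**2 - 458*C (P(n, C) = (n*n - 458*C) + 9 = (n**2 - 458*C) + 9 = 9 + n**2 - 458*C)
D(181, 564) + P(454, J(-9, 12)) = 181*564 + (9 + 454**2 - 916*I) = 102084 + (9 + 206116 - 916*I) = 102084 + (206125 - 916*I) = 308209 - 916*I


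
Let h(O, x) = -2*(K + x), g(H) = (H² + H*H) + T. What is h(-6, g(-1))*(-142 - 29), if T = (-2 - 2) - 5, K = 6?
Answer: -342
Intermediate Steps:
T = -9 (T = -4 - 5 = -9)
g(H) = -9 + 2*H² (g(H) = (H² + H*H) - 9 = (H² + H²) - 9 = 2*H² - 9 = -9 + 2*H²)
h(O, x) = -12 - 2*x (h(O, x) = -2*(6 + x) = -12 - 2*x)
h(-6, g(-1))*(-142 - 29) = (-12 - 2*(-9 + 2*(-1)²))*(-142 - 29) = (-12 - 2*(-9 + 2*1))*(-171) = (-12 - 2*(-9 + 2))*(-171) = (-12 - 2*(-7))*(-171) = (-12 + 14)*(-171) = 2*(-171) = -342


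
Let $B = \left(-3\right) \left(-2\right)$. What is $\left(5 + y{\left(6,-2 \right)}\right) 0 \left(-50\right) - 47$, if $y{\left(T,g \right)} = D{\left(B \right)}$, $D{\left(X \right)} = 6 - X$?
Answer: $-47$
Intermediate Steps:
$B = 6$
$y{\left(T,g \right)} = 0$ ($y{\left(T,g \right)} = 6 - 6 = 0$)
$\left(5 + y{\left(6,-2 \right)}\right) 0 \left(-50\right) - 47 = \left(5 + 0\right) 0 \left(-50\right) - 47 = 5 \cdot 0 \left(-50\right) - 47 = 0 \left(-50\right) - 47 = 0 - 47 = -47$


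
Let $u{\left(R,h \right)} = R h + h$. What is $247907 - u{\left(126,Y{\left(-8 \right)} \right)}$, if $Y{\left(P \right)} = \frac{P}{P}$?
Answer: $247780$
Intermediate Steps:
$Y{\left(P \right)} = 1$
$u{\left(R,h \right)} = h + R h$
$247907 - u{\left(126,Y{\left(-8 \right)} \right)} = 247907 - 1 \left(1 + 126\right) = 247907 - 1 \cdot 127 = 247907 - 127 = 247780$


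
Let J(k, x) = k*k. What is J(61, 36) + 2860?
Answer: 6581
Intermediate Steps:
J(k, x) = k²
J(61, 36) + 2860 = 61² + 2860 = 3721 + 2860 = 6581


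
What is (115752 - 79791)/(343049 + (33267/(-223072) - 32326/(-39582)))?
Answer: 158761268371872/1514501830741187 ≈ 0.10483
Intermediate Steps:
(115752 - 79791)/(343049 + (33267/(-223072) - 32326/(-39582))) = 35961/(343049 + (33267*(-1/223072) - 32326*(-1/39582))) = 35961/(343049 + (-33267/223072 + 16163/19791)) = 35961/(343049 + 2947125539/4414817952) = 35961/(1514501830741187/4414817952) = 35961*(4414817952/1514501830741187) = 158761268371872/1514501830741187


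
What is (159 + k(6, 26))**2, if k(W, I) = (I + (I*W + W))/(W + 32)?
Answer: 9703225/361 ≈ 26879.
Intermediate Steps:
k(W, I) = (I + W + I*W)/(32 + W) (k(W, I) = (I + (W + I*W))/(32 + W) = (I + W + I*W)/(32 + W))
(159 + k(6, 26))**2 = (159 + (26 + 6 + 26*6)/(32 + 6))**2 = (159 + (26 + 6 + 156)/38)**2 = (159 + (1/38)*188)**2 = (159 + 94/19)**2 = (3115/19)**2 = 9703225/361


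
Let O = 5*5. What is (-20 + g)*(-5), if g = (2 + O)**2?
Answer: -3545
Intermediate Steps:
O = 25
g = 729 (g = (2 + 25)**2 = 27**2 = 729)
(-20 + g)*(-5) = (-20 + 729)*(-5) = 709*(-5) = -3545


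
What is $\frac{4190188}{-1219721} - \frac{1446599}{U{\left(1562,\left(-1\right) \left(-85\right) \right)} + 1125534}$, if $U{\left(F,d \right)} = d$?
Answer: $- \frac{589182036841}{124812830209} \approx -4.7205$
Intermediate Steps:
$\frac{4190188}{-1219721} - \frac{1446599}{U{\left(1562,\left(-1\right) \left(-85\right) \right)} + 1125534} = \frac{4190188}{-1219721} - \frac{1446599}{\left(-1\right) \left(-85\right) + 1125534} = 4190188 \left(- \frac{1}{1219721}\right) - \frac{1446599}{85 + 1125534} = - \frac{4190188}{1219721} - \frac{1446599}{1125619} = - \frac{4190188}{1219721} - \frac{131509}{102329} = - \frac{589182036841}{124812830209}$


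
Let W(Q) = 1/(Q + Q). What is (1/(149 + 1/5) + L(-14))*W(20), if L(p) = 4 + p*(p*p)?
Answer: -408807/5968 ≈ -68.500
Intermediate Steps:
L(p) = 4 + p³ (L(p) = 4 + p*p² = 4 + p³)
W(Q) = 1/(2*Q)
(1/(149 + 1/5) + L(-14))*W(20) = (1/(149 + 1/5) + (4 + (-14)³))*((½)/20) = (1/(149 + ⅕) + (4 - 2744))*((½)*(1/20)) = (1/(746/5) - 2740)*(1/40) = (5/746 - 2740)*(1/40) = -2044035/746*1/40 = -408807/5968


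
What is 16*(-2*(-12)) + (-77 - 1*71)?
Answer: 236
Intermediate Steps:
16*(-2*(-12)) + (-77 - 1*71) = 16*24 + (-77 - 71) = 384 - 148 = 236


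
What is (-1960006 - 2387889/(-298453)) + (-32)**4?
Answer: -272016629901/298453 ≈ -9.1142e+5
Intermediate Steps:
(-1960006 - 2387889/(-298453)) + (-32)**4 = (-1960006 - 2387889*(-1/298453)) + 1048576 = (-1960006 + 2387889/298453) + 1048576 = -584967282829/298453 + 1048576 = -272016629901/298453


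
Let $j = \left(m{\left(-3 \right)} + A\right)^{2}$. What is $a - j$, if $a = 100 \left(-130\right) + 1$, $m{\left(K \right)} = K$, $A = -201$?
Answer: $-54615$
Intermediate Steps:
$j = 41616$ ($j = \left(-3 - 201\right)^{2} = \left(-204\right)^{2} = 41616$)
$a = -12999$ ($a = -13000 + 1 = -12999$)
$a - j = -12999 - 41616 = -54615$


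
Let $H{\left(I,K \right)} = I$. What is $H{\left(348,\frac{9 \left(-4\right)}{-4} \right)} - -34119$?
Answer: $34467$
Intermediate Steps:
$H{\left(348,\frac{9 \left(-4\right)}{-4} \right)} - -34119 = 348 - -34119 = 348 + 34119 = 34467$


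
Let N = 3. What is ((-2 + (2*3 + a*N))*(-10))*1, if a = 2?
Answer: -100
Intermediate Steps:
((-2 + (2*3 + a*N))*(-10))*1 = ((-2 + (2*3 + 2*3))*(-10))*1 = ((-2 + (6 + 6))*(-10))*1 = ((-2 + 12)*(-10))*1 = (10*(-10))*1 = -100*1 = -100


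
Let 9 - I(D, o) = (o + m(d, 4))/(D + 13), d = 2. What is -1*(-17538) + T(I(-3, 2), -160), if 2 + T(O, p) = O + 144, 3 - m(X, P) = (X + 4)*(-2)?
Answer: 176873/10 ≈ 17687.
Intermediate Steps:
m(X, P) = 11 + 2*X (m(X, P) = 3 - (X + 4)*(-2) = 3 - (4 + X)*(-2) = 3 - (-8 - 2*X) = 3 + (8 + 2*X) = 11 + 2*X)
I(D, o) = 9 - (15 + o)/(13 + D) (I(D, o) = 9 - (o + (11 + 2*2))/(D + 13) = 9 - (o + (11 + 4))/(13 + D) = 9 - (o + 15)/(13 + D) = 9 - (15 + o)/(13 + D))
T(O, p) = 142 + O (T(O, p) = -2 + (O + 144) = -2 + (144 + O) = 142 + O)
-1*(-17538) + T(I(-3, 2), -160) = -1*(-17538) + (142 + (102 - 1*2 + 9*(-3))/(13 - 3)) = 17538 + (142 + (102 - 2 - 27)/10) = 17538 + (142 + (⅒)*73) = 17538 + (142 + 73/10) = 17538 + 1493/10 = 176873/10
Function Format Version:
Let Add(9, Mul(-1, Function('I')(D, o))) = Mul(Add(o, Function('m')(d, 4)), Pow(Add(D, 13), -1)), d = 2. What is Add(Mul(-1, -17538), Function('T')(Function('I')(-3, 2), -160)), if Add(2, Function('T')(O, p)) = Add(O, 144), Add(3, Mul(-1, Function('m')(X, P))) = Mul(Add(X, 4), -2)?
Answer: Rational(176873, 10) ≈ 17687.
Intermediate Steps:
Function('m')(X, P) = Add(11, Mul(2, X)) (Function('m')(X, P) = Add(3, Mul(-1, Mul(Add(X, 4), -2))) = Add(3, Mul(-1, Mul(Add(4, X), -2))) = Add(3, Mul(-1, Add(-8, Mul(-2, X)))) = Add(3, Add(8, Mul(2, X))) = Add(11, Mul(2, X)))
Function('I')(D, o) = Add(9, Mul(-1, Pow(Add(13, D), -1), Add(15, o))) (Function('I')(D, o) = Add(9, Mul(-1, Mul(Add(o, Add(11, Mul(2, 2))), Pow(Add(D, 13), -1)))) = Add(9, Mul(-1, Mul(Add(o, Add(11, 4)), Pow(Add(13, D), -1)))) = Add(9, Mul(-1, Mul(Add(o, 15), Pow(Add(13, D), -1)))) = Add(9, Mul(-1, Mul(Add(15, o), Pow(Add(13, D), -1)))) = Add(9, Mul(-1, Mul(Pow(Add(13, D), -1), Add(15, o)))) = Add(9, Mul(-1, Pow(Add(13, D), -1), Add(15, o))))
Function('T')(O, p) = Add(142, O) (Function('T')(O, p) = Add(-2, Add(O, 144)) = Add(-2, Add(144, O)) = Add(142, O))
Add(Mul(-1, -17538), Function('T')(Function('I')(-3, 2), -160)) = Add(Mul(-1, -17538), Add(142, Mul(Pow(Add(13, -3), -1), Add(102, Mul(-1, 2), Mul(9, -3))))) = Add(17538, Add(142, Mul(Pow(10, -1), Add(102, -2, -27)))) = Add(17538, Add(142, Mul(Rational(1, 10), 73))) = Add(17538, Add(142, Rational(73, 10))) = Add(17538, Rational(1493, 10)) = Rational(176873, 10)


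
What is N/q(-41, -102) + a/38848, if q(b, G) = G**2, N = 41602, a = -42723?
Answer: 292916101/101043648 ≈ 2.8989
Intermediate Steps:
N/q(-41, -102) + a/38848 = 41602/((-102)**2) - 42723/38848 = 41602/10404 - 42723*1/38848 = 41602*(1/10404) - 42723/38848 = 20801/5202 - 42723/38848 = 292916101/101043648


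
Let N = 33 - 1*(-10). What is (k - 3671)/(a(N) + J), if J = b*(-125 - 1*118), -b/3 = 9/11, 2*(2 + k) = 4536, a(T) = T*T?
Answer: -3091/5380 ≈ -0.57454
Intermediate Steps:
N = 43 (N = 33 + 10 = 43)
a(T) = T**2
k = 2266 (k = -2 + (1/2)*4536 = -2 + 2268 = 2266)
b = -27/11 ≈ -2.4545
J = 6561/11 (J = -27*(-125 - 1*118)/11 = -27*(-125 - 118)/11 = -27/11*(-243) = 6561/11 ≈ 596.45)
(k - 3671)/(a(N) + J) = (2266 - 3671)/(43**2 + 6561/11) = -1405/(1849 + 6561/11) = -1405/26900/11 = -1405*11/26900 = -3091/5380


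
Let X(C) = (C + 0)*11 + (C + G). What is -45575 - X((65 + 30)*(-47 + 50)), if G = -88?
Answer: -48907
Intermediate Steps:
X(C) = -88 + 12*C (X(C) = (C + 0)*11 + (C - 88) = C*11 + (-88 + C) = 11*C + (-88 + C) = -88 + 12*C)
-45575 - X((65 + 30)*(-47 + 50)) = -45575 - (-88 + 12*((65 + 30)*(-47 + 50))) = -45575 - (-88 + 12*(95*3)) = -45575 - (-88 + 12*285) = -45575 - (-88 + 3420) = -45575 - 1*3332 = -45575 - 3332 = -48907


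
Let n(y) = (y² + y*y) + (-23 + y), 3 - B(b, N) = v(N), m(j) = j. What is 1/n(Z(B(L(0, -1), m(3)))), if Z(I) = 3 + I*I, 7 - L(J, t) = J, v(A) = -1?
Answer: 1/718 ≈ 0.0013928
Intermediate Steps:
L(J, t) = 7 - J
B(b, N) = 4 (B(b, N) = 3 - 1*(-1) = 3 + 1 = 4)
Z(I) = 3 + I²
n(y) = -23 + y + 2*y² (n(y) = (y² + y²) + (-23 + y) = 2*y² + (-23 + y) = -23 + y + 2*y²)
1/n(Z(B(L(0, -1), m(3)))) = 1/(-23 + (3 + 4²) + 2*(3 + 4²)²) = 1/(-23 + (3 + 16) + 2*(3 + 16)²) = 1/(-23 + 19 + 2*19²) = 1/(-23 + 19 + 2*361) = 1/(-23 + 19 + 722) = 1/718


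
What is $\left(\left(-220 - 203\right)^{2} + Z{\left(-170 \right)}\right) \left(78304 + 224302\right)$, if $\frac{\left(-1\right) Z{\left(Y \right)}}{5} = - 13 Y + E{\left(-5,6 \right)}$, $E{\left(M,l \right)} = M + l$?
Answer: $50799679644$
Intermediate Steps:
$Z{\left(Y \right)} = -5 + 65 Y$ ($Z{\left(Y \right)} = - 5 \left(- 13 Y + \left(-5 + 6\right)\right) = - 5 \left(- 13 Y + 1\right) = - 5 \left(1 - 13 Y\right) = -5 + 65 Y$)
$\left(\left(-220 - 203\right)^{2} + Z{\left(-170 \right)}\right) \left(78304 + 224302\right) = \left(\left(-220 - 203\right)^{2} + \left(-5 + 65 \left(-170\right)\right)\right) \left(78304 + 224302\right) = \left(\left(-423\right)^{2} - 11055\right) 302606 = \left(178929 - 11055\right) 302606 = 167874 \cdot 302606 = 50799679644$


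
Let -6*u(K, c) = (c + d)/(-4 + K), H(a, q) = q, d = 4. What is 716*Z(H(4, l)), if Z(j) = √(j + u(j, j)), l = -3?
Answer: 1790*I*√210/21 ≈ 1235.2*I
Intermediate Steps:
u(K, c) = -(4 + c)/(6*(-4 + K)) (u(K, c) = -(c + 4)/(6*(-4 + K)) = -(4 + c)/(6*(-4 + K)))
Z(j) = √(j + (-4 - j)/(6*(-4 + j)))
716*Z(H(4, l)) = 716*√(-3 - (4 - 3)/(6*(-4 - 3))) = 716*√(-3 - ⅙*1/(-7)) = 716*√(-3 - ⅙*(-⅐)*1) = 716*√(-3 + 1/42) = 716*√(-125/42) = 716*(5*I*√210/42) = 1790*I*√210/21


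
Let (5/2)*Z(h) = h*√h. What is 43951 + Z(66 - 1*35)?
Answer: 43951 + 62*√31/5 ≈ 44020.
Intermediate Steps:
Z(h) = 2*h^(3/2)/5 (Z(h) = 2*(h*√h)/5 = 2*h^(3/2)/5)
43951 + Z(66 - 1*35) = 43951 + 2*(66 - 1*35)^(3/2)/5 = 43951 + 2*(66 - 35)^(3/2)/5 = 43951 + 2*31^(3/2)/5 = 43951 + 2*(31*√31)/5 = 43951 + 62*√31/5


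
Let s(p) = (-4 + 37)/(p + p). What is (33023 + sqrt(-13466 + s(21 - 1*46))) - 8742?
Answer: 24281 + I*sqrt(1346666)/10 ≈ 24281.0 + 116.05*I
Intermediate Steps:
s(p) = 33/(2*p) (s(p) = 33/((2*p)) = 33*(1/(2*p)) = 33/(2*p))
(33023 + sqrt(-13466 + s(21 - 1*46))) - 8742 = (33023 + sqrt(-13466 + 33/(2*(21 - 1*46)))) - 8742 = (33023 + sqrt(-13466 + 33/(2*(21 - 46)))) - 8742 = (33023 + sqrt(-13466 + (33/2)/(-25))) - 8742 = (33023 + sqrt(-13466 + (33/2)*(-1/25))) - 8742 = (33023 + sqrt(-13466 - 33/50)) - 8742 = (33023 + sqrt(-673333/50)) - 8742 = (33023 + I*sqrt(1346666)/10) - 8742 = 24281 + I*sqrt(1346666)/10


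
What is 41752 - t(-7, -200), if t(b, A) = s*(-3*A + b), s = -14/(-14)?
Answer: 41159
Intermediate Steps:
s = 1 (s = -14*(-1/14) = 1)
t(b, A) = b - 3*A (t(b, A) = 1*(-3*A + b) = 1*(b - 3*A) = b - 3*A)
41752 - t(-7, -200) = 41752 - (-7 - 3*(-200)) = 41752 - (-7 + 600) = 41752 - 1*593 = 41752 - 593 = 41159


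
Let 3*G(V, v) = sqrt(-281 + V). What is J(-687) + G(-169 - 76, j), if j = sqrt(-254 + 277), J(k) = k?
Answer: -687 + I*sqrt(526)/3 ≈ -687.0 + 7.6449*I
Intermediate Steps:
j = sqrt(23) ≈ 4.7958
G(V, v) = sqrt(-281 + V)/3
J(-687) + G(-169 - 76, j) = -687 + sqrt(-281 + (-169 - 76))/3 = -687 + sqrt(-281 - 245)/3 = -687 + sqrt(-526)/3 = -687 + (I*sqrt(526))/3 = -687 + I*sqrt(526)/3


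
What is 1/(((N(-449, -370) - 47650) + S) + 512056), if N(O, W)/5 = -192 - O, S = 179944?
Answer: 1/645635 ≈ 1.5489e-6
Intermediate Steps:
N(O, W) = -960 - 5*O (N(O, W) = 5*(-192 - O) = -960 - 5*O)
1/(((N(-449, -370) - 47650) + S) + 512056) = 1/((((-960 - 5*(-449)) - 47650) + 179944) + 512056) = 1/((((-960 + 2245) - 47650) + 179944) + 512056) = 1/(((1285 - 47650) + 179944) + 512056) = 1/((-46365 + 179944) + 512056) = 1/(133579 + 512056) = 1/645635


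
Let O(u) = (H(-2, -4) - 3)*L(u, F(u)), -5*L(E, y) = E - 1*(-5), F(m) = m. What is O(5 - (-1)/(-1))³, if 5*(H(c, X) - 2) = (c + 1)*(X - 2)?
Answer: -729/15625 ≈ -0.046656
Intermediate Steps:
L(E, y) = -1 - E/5 (L(E, y) = -(E - 1*(-5))/5 = -(E + 5)/5 = -(5 + E)/5 = -1 - E/5)
H(c, X) = 2 + (1 + c)*(-2 + X)/5 (H(c, X) = 2 + ((c + 1)*(X - 2))/5 = 2 + ((1 + c)*(-2 + X))/5 = 2 + (1 + c)*(-2 + X)/5)
O(u) = -⅕ - u/25 (O(u) = ((8/5 - ⅖*(-2) + (⅕)*(-4) + (⅕)*(-4)*(-2)) - 3)*(-1 - u/5) = ((8/5 + ⅘ - ⅘ + 8/5) - 3)*(-1 - u/5) = (16/5 - 3)*(-1 - u/5) = (-1 - u/5)/5 = -⅕ - u/25)
O(5 - (-1)/(-1))³ = (-⅕ - (5 - (-1)/(-1))/25)³ = (-⅕ - (5 - (-1)*(-1))/25)³ = (-⅕ - (5 - 1*1)/25)³ = (-⅕ - (5 - 1)/25)³ = (-⅕ - 1/25*4)³ = (-⅕ - 4/25)³ = (-9/25)³ = -729/15625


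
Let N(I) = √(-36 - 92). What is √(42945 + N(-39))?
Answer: √(42945 + 8*I*√2) ≈ 207.23 + 0.027*I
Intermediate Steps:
N(I) = 8*I*√2 (N(I) = √(-128) = 8*I*√2)
√(42945 + N(-39)) = √(42945 + 8*I*√2)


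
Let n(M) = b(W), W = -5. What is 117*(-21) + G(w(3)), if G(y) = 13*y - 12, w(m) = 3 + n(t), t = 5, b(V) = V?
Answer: -2495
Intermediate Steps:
n(M) = -5
w(m) = -2 (w(m) = 3 - 5 = -2)
G(y) = -12 + 13*y
117*(-21) + G(w(3)) = 117*(-21) + (-12 + 13*(-2)) = -2457 + (-12 - 26) = -2457 - 38 = -2495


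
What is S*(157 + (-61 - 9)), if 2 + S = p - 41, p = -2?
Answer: -3915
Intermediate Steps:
S = -45 (S = -2 + (-2 - 41) = -2 - 43 = -45)
S*(157 + (-61 - 9)) = -45*(157 + (-61 - 9)) = -45*(157 - 70) = -45*87 = -3915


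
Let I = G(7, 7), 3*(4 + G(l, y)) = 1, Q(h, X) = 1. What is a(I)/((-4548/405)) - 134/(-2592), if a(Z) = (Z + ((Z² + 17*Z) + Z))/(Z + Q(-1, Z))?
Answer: -112099/61398 ≈ -1.8258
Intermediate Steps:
G(l, y) = -11/3 (G(l, y) = -4 + (⅓)*1 = -4 + ⅓ = -11/3)
I = -11/3 ≈ -3.6667
a(Z) = (Z² + 19*Z)/(1 + Z) (a(Z) = (Z + ((Z² + 17*Z) + Z))/(Z + 1) = (Z + (Z² + 18*Z))/(1 + Z) = (Z² + 19*Z)/(1 + Z))
a(I)/((-4548/405)) - 134/(-2592) = (-11*(19 - 11/3)/(3*(1 - 11/3)))/((-4548/405)) - 134/(-2592) = (-11/3*46/3/(-8/3))/((-4548*1/405)) - 134*(-1/2592) = (-11/3*(-3/8)*46/3)/(-1516/135) + 67/1296 = (253/12)*(-135/1516) + 67/1296 = -11385/6064 + 67/1296 = -112099/61398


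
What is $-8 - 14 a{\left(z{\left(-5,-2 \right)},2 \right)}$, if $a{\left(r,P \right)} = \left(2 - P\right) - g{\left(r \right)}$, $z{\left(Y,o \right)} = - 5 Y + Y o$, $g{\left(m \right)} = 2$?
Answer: $20$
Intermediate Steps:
$a{\left(r,P \right)} = - P$ ($a{\left(r,P \right)} = \left(2 - P\right) - 2 = - P$)
$-8 - 14 a{\left(z{\left(-5,-2 \right)},2 \right)} = -8 - 14 \left(\left(-1\right) 2\right) = -8 - -28 = -8 + 28 = 20$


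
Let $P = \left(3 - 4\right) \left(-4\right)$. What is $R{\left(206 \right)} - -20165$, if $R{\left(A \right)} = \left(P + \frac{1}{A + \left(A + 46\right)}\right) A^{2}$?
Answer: $\frac{43510379}{229} \approx 1.9 \cdot 10^{5}$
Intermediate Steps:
$P = 4$ ($P = \left(-1\right) \left(-4\right) = 4$)
$R{\left(A \right)} = A^{2} \left(4 + \frac{1}{46 + 2 A}\right)$ ($R{\left(A \right)} = \left(4 + \frac{1}{A + \left(A + 46\right)}\right) A^{2} = \left(4 + \frac{1}{A + \left(46 + A\right)}\right) A^{2} = \left(4 + \frac{1}{46 + 2 A}\right) A^{2} = A^{2} \left(4 + \frac{1}{46 + 2 A}\right)$)
$R{\left(206 \right)} - -20165 = \frac{206^{2} \left(185 + 8 \cdot 206\right)}{2 \left(23 + 206\right)} - -20165 = \frac{1}{2} \cdot 42436 \cdot \frac{1}{229} \left(185 + 1648\right) + 20165 = \frac{1}{2} \cdot 42436 \cdot \frac{1}{229} \cdot 1833 + 20165 = \frac{38892594}{229} + 20165 = \frac{43510379}{229}$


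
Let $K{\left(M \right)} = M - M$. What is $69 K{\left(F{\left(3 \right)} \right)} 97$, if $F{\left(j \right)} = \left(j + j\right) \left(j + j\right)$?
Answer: $0$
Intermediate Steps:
$F{\left(j \right)} = 4 j^{2}$ ($F{\left(j \right)} = 2 j 2 j = 4 j^{2}$)
$K{\left(M \right)} = 0$
$69 K{\left(F{\left(3 \right)} \right)} 97 = 69 \cdot 0 \cdot 97 = 0 \cdot 97 = 0$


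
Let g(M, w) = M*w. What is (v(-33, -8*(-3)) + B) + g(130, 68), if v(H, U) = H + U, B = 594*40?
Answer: 32591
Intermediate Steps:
B = 23760
(v(-33, -8*(-3)) + B) + g(130, 68) = ((-33 - 8*(-3)) + 23760) + 130*68 = ((-33 + 24) + 23760) + 8840 = (-9 + 23760) + 8840 = 23751 + 8840 = 32591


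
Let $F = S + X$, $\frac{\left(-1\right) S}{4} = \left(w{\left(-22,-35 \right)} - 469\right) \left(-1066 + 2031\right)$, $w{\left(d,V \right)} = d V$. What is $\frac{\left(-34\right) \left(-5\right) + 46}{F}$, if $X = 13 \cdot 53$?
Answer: $- \frac{24}{129019} \approx -0.00018602$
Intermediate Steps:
$w{\left(d,V \right)} = V d$
$X = 689$
$S = -1161860$ ($S = - 4 \left(\left(-35\right) \left(-22\right) - 469\right) \left(-1066 + 2031\right) = - 4 \left(770 - 469\right) 965 = - 4 \cdot 301 \cdot 965 = \left(-4\right) 290465 = -1161860$)
$F = -1161171$ ($F = -1161860 + 689 = -1161171$)
$\frac{\left(-34\right) \left(-5\right) + 46}{F} = \frac{\left(-34\right) \left(-5\right) + 46}{-1161171} = \left(170 + 46\right) \left(- \frac{1}{1161171}\right) = 216 \left(- \frac{1}{1161171}\right) = - \frac{24}{129019}$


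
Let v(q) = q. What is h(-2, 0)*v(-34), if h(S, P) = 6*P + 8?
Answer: -272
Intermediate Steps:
h(S, P) = 8 + 6*P
h(-2, 0)*v(-34) = (8 + 6*0)*(-34) = (8 + 0)*(-34) = 8*(-34) = -272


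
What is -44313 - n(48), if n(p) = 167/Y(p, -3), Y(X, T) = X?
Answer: -2127191/48 ≈ -44317.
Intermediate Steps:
n(p) = 167/p
-44313 - n(48) = -44313 - 167/48 = -2127191/48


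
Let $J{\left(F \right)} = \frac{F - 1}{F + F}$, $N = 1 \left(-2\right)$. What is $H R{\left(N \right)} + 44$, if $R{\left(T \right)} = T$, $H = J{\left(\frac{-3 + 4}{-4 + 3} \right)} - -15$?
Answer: $12$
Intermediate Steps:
$N = -2$
$J{\left(F \right)} = \frac{-1 + F}{2 F}$
$H = 16$ ($H = \frac{-1 + \frac{-3 + 4}{-4 + 3}}{2 \frac{-3 + 4}{-4 + 3}} - -15 = \frac{-1 + 1 \frac{1}{-1}}{2 \cdot 1 \frac{1}{-1}} + 15 = \frac{-1 + 1 \left(-1\right)}{2 \cdot 1 \left(-1\right)} + 15 = \frac{-1 - 1}{2 \left(-1\right)} + 15 = \frac{1}{2} \left(-1\right) \left(-2\right) + 15 = 1 + 15 = 16$)
$H R{\left(N \right)} + 44 = 16 \left(-2\right) + 44 = -32 + 44 = 12$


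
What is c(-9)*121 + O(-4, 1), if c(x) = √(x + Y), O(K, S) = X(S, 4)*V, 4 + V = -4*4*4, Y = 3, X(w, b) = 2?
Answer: -136 + 121*I*√6 ≈ -136.0 + 296.39*I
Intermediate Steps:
V = -68 (V = -4 - 4*4*4 = -4 - 16*4 = -4 - 64 = -68)
O(K, S) = -136 (O(K, S) = 2*(-68) = -136)
c(x) = √(3 + x) (c(x) = √(x + 3) = √(3 + x))
c(-9)*121 + O(-4, 1) = √(3 - 9)*121 - 136 = √(-6)*121 - 136 = (I*√6)*121 - 136 = 121*I*√6 - 136 = -136 + 121*I*√6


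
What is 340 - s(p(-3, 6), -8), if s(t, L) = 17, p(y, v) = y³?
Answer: 323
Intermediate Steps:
340 - s(p(-3, 6), -8) = 340 - 1*17 = 340 - 17 = 323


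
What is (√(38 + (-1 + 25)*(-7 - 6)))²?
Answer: -274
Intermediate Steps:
(√(38 + (-1 + 25)*(-7 - 6)))² = (√(38 + 24*(-13)))² = (√(38 - 312))² = (√(-274))² = (I*√274)² = -274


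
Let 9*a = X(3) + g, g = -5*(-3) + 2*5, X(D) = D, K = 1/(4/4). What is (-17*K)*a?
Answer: -476/9 ≈ -52.889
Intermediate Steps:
K = 1 (K = 1/(4*(¼)) = 1/1 = 1)
g = 25 (g = 15 + 10 = 25)
a = 28/9 (a = (3 + 25)/9 = (⅑)*28 = 28/9 ≈ 3.1111)
(-17*K)*a = -17*1*(28/9) = -17*28/9 = -476/9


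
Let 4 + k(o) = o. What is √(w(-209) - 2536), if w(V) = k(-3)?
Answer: I*√2543 ≈ 50.428*I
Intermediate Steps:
k(o) = -4 + o
w(V) = -7 (w(V) = -4 - 3 = -7)
√(w(-209) - 2536) = √(-7 - 2536) = √(-2543) = I*√2543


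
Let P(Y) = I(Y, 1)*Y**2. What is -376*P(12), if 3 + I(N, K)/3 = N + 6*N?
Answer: -13156992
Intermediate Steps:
I(N, K) = -9 + 21*N (I(N, K) = -9 + 3*(N + 6*N) = -9 + 3*(7*N) = -9 + 21*N)
P(Y) = Y**2*(-9 + 21*Y) (P(Y) = (-9 + 21*Y)*Y**2 = Y**2*(-9 + 21*Y))
-376*P(12) = -376*12**2*(-9 + 21*12) = -54144*(-9 + 252) = -54144*243 = -376*34992 = -13156992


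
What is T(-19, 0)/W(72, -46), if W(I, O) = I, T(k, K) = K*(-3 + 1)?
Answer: 0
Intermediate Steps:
T(k, K) = -2*K (T(k, K) = K*(-2) = -2*K)
T(-19, 0)/W(72, -46) = -2*0/72 = 0*(1/72) = 0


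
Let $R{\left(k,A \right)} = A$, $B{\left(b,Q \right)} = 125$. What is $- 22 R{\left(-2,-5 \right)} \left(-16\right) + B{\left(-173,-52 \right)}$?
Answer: $-1635$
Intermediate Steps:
$- 22 R{\left(-2,-5 \right)} \left(-16\right) + B{\left(-173,-52 \right)} = \left(-22\right) \left(-5\right) \left(-16\right) + 125 = 110 \left(-16\right) + 125 = -1760 + 125 = -1635$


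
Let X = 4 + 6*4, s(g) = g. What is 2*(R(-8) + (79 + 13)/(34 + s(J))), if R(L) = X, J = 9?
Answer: 2592/43 ≈ 60.279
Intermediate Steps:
X = 28 (X = 4 + 24 = 28)
R(L) = 28
2*(R(-8) + (79 + 13)/(34 + s(J))) = 2*(28 + (79 + 13)/(34 + 9)) = 2*(28 + 92/43) = 2*(1296/43) = 2592/43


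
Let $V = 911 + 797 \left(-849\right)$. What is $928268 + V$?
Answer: $252526$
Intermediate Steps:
$V = -675742$ ($V = 911 - 676653 = -675742$)
$928268 + V = 928268 - 675742 = 252526$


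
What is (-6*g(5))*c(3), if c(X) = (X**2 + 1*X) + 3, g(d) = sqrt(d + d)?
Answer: -90*sqrt(10) ≈ -284.60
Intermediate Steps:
g(d) = sqrt(2)*sqrt(d) (g(d) = sqrt(2*d) = sqrt(2)*sqrt(d))
c(X) = 3 + X + X**2 (c(X) = (X**2 + X) + 3 = (X + X**2) + 3 = 3 + X + X**2)
(-6*g(5))*c(3) = (-6*sqrt(2)*sqrt(5))*(3 + 3 + 3**2) = (-6*sqrt(10))*(3 + 3 + 9) = -6*sqrt(10)*15 = -90*sqrt(10)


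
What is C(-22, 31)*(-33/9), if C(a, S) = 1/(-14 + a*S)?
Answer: 11/2088 ≈ 0.0052682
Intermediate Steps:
C(a, S) = 1/(-14 + S*a)
C(-22, 31)*(-33/9) = (-33/9)/(-14 + 31*(-22)) = (-33*1/9)/(-14 - 682) = -11/3/(-696) = -1/696*(-11/3) = 11/2088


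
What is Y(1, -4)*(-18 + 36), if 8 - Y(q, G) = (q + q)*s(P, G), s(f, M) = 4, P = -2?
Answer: 0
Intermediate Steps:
Y(q, G) = 8 - 8*q (Y(q, G) = 8 - (q + q)*4 = 8 - 2*q*4 = 8 - 8*q)
Y(1, -4)*(-18 + 36) = (8 - 8*1)*(-18 + 36) = (8 - 8)*18 = 0*18 = 0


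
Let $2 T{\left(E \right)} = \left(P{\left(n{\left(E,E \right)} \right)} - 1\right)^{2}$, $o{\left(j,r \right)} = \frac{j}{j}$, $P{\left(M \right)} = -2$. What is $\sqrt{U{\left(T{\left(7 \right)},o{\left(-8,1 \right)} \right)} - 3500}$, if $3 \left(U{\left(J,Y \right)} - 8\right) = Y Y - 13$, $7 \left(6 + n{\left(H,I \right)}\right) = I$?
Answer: $2 i \sqrt{874} \approx 59.127 i$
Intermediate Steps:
$n{\left(H,I \right)} = -6 + \frac{I}{7}$
$o{\left(j,r \right)} = 1$
$T{\left(E \right)} = \frac{9}{2}$ ($T{\left(E \right)} = \frac{\left(-2 - 1\right)^{2}}{2} = \frac{\left(-3\right)^{2}}{2} = \frac{1}{2} \cdot 9 = \frac{9}{2}$)
$U{\left(J,Y \right)} = \frac{11}{3} + \frac{Y^{2}}{3}$ ($U{\left(J,Y \right)} = 8 + \frac{Y Y - 13}{3} = 8 + \frac{Y^{2} - 13}{3} = 8 + \frac{-13 + Y^{2}}{3} = 8 + \left(- \frac{13}{3} + \frac{Y^{2}}{3}\right) = \frac{11}{3} + \frac{Y^{2}}{3}$)
$\sqrt{U{\left(T{\left(7 \right)},o{\left(-8,1 \right)} \right)} - 3500} = \sqrt{\left(\frac{11}{3} + \frac{1^{2}}{3}\right) - 3500} = \sqrt{\left(\frac{11}{3} + \frac{1}{3} \cdot 1\right) - 3500} = \sqrt{\left(\frac{11}{3} + \frac{1}{3}\right) - 3500} = \sqrt{4 - 3500} = \sqrt{-3496} = 2 i \sqrt{874}$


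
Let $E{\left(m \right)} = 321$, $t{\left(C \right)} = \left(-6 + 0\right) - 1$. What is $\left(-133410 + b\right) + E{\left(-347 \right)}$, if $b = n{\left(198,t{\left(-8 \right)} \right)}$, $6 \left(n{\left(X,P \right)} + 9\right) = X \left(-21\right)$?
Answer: $-133791$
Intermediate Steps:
$t{\left(C \right)} = -7$ ($t{\left(C \right)} = -6 - 1 = -7$)
$n{\left(X,P \right)} = -9 - \frac{7 X}{2}$ ($n{\left(X,P \right)} = -9 + \frac{X \left(-21\right)}{6} = -9 + \frac{\left(-21\right) X}{6} = -9 - \frac{7 X}{2}$)
$b = -702$ ($b = -9 - 693 = -702$)
$\left(-133410 + b\right) + E{\left(-347 \right)} = \left(-133410 - 702\right) + 321 = -134112 + 321 = -133791$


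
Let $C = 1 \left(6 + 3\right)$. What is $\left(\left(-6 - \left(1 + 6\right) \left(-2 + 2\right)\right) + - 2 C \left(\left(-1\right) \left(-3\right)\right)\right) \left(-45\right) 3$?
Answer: $8100$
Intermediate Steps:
$C = 9$ ($C = 1 \cdot 9 = 9$)
$\left(\left(-6 - \left(1 + 6\right) \left(-2 + 2\right)\right) + - 2 C \left(\left(-1\right) \left(-3\right)\right)\right) \left(-45\right) 3 = \left(\left(-6 - \left(1 + 6\right) \left(-2 + 2\right)\right) + \left(-2\right) 9 \left(\left(-1\right) \left(-3\right)\right)\right) \left(-45\right) 3 = \left(\left(-6 - 7 \cdot 0\right) - 54\right) \left(-45\right) 3 = \left(\left(-6 - 0\right) - 54\right) \left(-45\right) 3 = \left(\left(-6 + 0\right) - 54\right) \left(-45\right) 3 = \left(-6 - 54\right) \left(-45\right) 3 = \left(-60\right) \left(-45\right) 3 = 2700 \cdot 3 = 8100$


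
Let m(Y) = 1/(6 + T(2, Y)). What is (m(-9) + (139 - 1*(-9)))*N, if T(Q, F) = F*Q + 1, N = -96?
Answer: -156192/11 ≈ -14199.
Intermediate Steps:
T(Q, F) = 1 + F*Q
m(Y) = 1/(7 + 2*Y) (m(Y) = 1/(6 + (1 + Y*2)) = 1/(6 + (1 + 2*Y)) = 1/(7 + 2*Y))
(m(-9) + (139 - 1*(-9)))*N = (1/(7 + 2*(-9)) + (139 - 1*(-9)))*(-96) = (1/(7 - 18) + (139 + 9))*(-96) = (1/(-11) + 148)*(-96) = (-1/11 + 148)*(-96) = (1627/11)*(-96) = -156192/11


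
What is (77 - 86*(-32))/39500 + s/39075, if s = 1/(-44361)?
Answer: 196152229867/2738781598500 ≈ 0.071620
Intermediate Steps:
s = -1/44361 ≈ -2.2542e-5
(77 - 86*(-32))/39500 + s/39075 = (77 - 86*(-32))/39500 - 1/44361/39075 = (77 + 2752)*(1/39500) - 1/44361*1/39075 = 2829*(1/39500) - 1/1733406075 = 2829/39500 - 1/1733406075 = 196152229867/2738781598500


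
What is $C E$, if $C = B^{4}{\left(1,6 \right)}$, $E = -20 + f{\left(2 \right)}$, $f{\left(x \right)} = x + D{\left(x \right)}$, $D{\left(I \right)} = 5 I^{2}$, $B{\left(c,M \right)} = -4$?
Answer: $512$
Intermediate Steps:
$f{\left(x \right)} = x + 5 x^{2}$
$E = 2$ ($E = -20 + 2 \left(1 + 5 \cdot 2\right) = -20 + 2 \left(1 + 10\right) = -20 + 2 \cdot 11 = -20 + 22 = 2$)
$C = 256$ ($C = \left(-4\right)^{4} = 256$)
$C E = 256 \cdot 2 = 512$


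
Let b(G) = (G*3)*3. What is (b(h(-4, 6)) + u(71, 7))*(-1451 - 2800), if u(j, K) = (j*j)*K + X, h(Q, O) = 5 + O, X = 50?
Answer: -150638436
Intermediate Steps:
b(G) = 9*G (b(G) = (3*G)*3 = 9*G)
u(j, K) = 50 + K*j**2 (u(j, K) = (j*j)*K + 50 = j**2*K + 50 = K*j**2 + 50 = 50 + K*j**2)
(b(h(-4, 6)) + u(71, 7))*(-1451 - 2800) = (9*(5 + 6) + (50 + 7*71**2))*(-1451 - 2800) = (9*11 + (50 + 7*5041))*(-4251) = (99 + (50 + 35287))*(-4251) = (99 + 35337)*(-4251) = 35436*(-4251) = -150638436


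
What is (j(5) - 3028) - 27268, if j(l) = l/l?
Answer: -30295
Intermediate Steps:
j(l) = 1
(j(5) - 3028) - 27268 = (1 - 3028) - 27268 = -3027 - 27268 = -30295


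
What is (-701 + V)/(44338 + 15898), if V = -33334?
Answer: -34035/60236 ≈ -0.56503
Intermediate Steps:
(-701 + V)/(44338 + 15898) = (-701 - 33334)/(44338 + 15898) = -34035/60236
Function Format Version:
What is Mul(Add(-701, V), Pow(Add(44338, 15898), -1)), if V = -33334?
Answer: Rational(-34035, 60236) ≈ -0.56503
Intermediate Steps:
Mul(Add(-701, V), Pow(Add(44338, 15898), -1)) = Mul(Add(-701, -33334), Pow(Add(44338, 15898), -1)) = Mul(-34035, Pow(60236, -1)) = Mul(-34035, Rational(1, 60236)) = Rational(-34035, 60236)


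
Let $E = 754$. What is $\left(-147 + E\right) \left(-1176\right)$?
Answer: $-713832$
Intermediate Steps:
$\left(-147 + E\right) \left(-1176\right) = \left(-147 + 754\right) \left(-1176\right) = 607 \left(-1176\right) = -713832$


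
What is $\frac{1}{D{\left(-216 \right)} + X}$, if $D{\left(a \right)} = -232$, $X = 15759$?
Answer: $\frac{1}{15527} \approx 6.4404 \cdot 10^{-5}$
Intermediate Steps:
$\frac{1}{D{\left(-216 \right)} + X} = \frac{1}{-232 + 15759} = \frac{1}{15527}$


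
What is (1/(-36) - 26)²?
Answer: 877969/1296 ≈ 677.45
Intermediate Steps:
(1/(-36) - 26)² = (-1/36 - 26)² = (-937/36)² = 877969/1296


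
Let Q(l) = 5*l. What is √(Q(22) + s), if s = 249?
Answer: √359 ≈ 18.947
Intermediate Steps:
√(Q(22) + s) = √(5*22 + 249) = √(110 + 249) = √359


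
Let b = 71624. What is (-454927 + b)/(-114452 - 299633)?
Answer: 383303/414085 ≈ 0.92566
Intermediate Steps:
(-454927 + b)/(-114452 - 299633) = (-454927 + 71624)/(-114452 - 299633) = -383303/(-414085) = -383303*(-1/414085) = 383303/414085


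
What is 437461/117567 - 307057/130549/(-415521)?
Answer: 878906679139544/236204517330609 ≈ 3.7210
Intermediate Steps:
437461/117567 - 307057/130549/(-415521) = 437461*(1/117567) - 307057*1/130549*(-1/415521) = 437461/117567 - 307057/130549*(-1/415521) = 437461/117567 + 307057/54245851029 = 878906679139544/236204517330609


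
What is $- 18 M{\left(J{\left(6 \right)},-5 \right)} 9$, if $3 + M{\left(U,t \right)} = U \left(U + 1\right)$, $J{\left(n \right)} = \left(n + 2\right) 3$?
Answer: $-96714$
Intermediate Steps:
$J{\left(n \right)} = 6 + 3 n$ ($J{\left(n \right)} = \left(2 + n\right) 3 = 6 + 3 n$)
$M{\left(U,t \right)} = -3 + U \left(1 + U\right)$ ($M{\left(U,t \right)} = -3 + U \left(U + 1\right) = -3 + U \left(1 + U\right)$)
$- 18 M{\left(J{\left(6 \right)},-5 \right)} 9 = - 18 \left(-3 + \left(6 + 3 \cdot 6\right) + \left(6 + 3 \cdot 6\right)^{2}\right) 9 = - 18 \left(-3 + \left(6 + 18\right) + \left(6 + 18\right)^{2}\right) 9 = - 18 \left(-3 + 24 + 24^{2}\right) 9 = - 18 \left(-3 + 24 + 576\right) 9 = \left(-18\right) 597 \cdot 9 = \left(-10746\right) 9 = -96714$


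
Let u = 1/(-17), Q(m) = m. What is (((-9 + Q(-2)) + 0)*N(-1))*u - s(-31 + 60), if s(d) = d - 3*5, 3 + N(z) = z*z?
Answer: -260/17 ≈ -15.294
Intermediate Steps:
N(z) = -3 + z**2 (N(z) = -3 + z*z = -3 + z**2)
u = -1/17 ≈ -0.058824
s(d) = -15 + d (s(d) = d - 15 = -15 + d)
(((-9 + Q(-2)) + 0)*N(-1))*u - s(-31 + 60) = (((-9 - 2) + 0)*(-3 + (-1)**2))*(-1/17) - (-15 + (-31 + 60)) = ((-11 + 0)*(-3 + 1))*(-1/17) - (-15 + 29) = -11*(-2)*(-1/17) - 1*14 = 22*(-1/17) - 14 = -22/17 - 14 = -260/17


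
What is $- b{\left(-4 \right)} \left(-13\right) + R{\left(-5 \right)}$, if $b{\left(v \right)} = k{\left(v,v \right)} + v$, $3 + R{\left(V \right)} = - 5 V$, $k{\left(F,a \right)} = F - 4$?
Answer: $-134$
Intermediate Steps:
$k{\left(F,a \right)} = -4 + F$
$R{\left(V \right)} = -3 - 5 V$
$b{\left(v \right)} = -4 + 2 v$ ($b{\left(v \right)} = \left(-4 + v\right) + v = -4 + 2 v$)
$- b{\left(-4 \right)} \left(-13\right) + R{\left(-5 \right)} = - (-4 + 2 \left(-4\right)) \left(-13\right) - -22 = - (-4 - 8) \left(-13\right) + \left(-3 + 25\right) = \left(-1\right) \left(-12\right) \left(-13\right) + 22 = 12 \left(-13\right) + 22 = -156 + 22 = -134$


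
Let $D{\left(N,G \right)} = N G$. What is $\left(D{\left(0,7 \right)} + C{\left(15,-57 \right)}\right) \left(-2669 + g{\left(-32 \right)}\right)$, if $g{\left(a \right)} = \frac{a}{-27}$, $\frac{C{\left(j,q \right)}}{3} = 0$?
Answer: $0$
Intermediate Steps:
$D{\left(N,G \right)} = G N$
$C{\left(j,q \right)} = 0$ ($C{\left(j,q \right)} = 3 \cdot 0 = 0$)
$g{\left(a \right)} = - \frac{a}{27}$ ($g{\left(a \right)} = a \left(- \frac{1}{27}\right) = - \frac{a}{27}$)
$\left(D{\left(0,7 \right)} + C{\left(15,-57 \right)}\right) \left(-2669 + g{\left(-32 \right)}\right) = \left(7 \cdot 0 + 0\right) \left(-2669 - - \frac{32}{27}\right) = \left(0 + 0\right) \left(-2669 + \frac{32}{27}\right) = 0 \left(- \frac{72031}{27}\right) = 0$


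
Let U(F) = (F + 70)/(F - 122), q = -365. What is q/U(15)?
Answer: 7811/17 ≈ 459.47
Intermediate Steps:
U(F) = (70 + F)/(-122 + F)
q/U(15) = -365*(-122 + 15)/(70 + 15) = -365/(85/(-107)) = -365/((-1/107*85)) = -365/(-85/107) = -365*(-107/85) = 7811/17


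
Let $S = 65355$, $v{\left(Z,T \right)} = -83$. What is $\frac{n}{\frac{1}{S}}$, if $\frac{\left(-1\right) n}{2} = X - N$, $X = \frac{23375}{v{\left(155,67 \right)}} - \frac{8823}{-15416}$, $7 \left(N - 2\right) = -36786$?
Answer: $- \frac{2910486028441545}{4478348} \approx -6.499 \cdot 10^{8}$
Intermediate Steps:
$N = - \frac{36772}{7}$ ($N = 2 + \frac{1}{7} \left(-36786\right) = 2 - \frac{36786}{7} = - \frac{36772}{7} \approx -5253.1$)
$X = - \frac{359616691}{1279528}$ ($X = \frac{23375}{-83} - \frac{8823}{-15416} = 23375 \left(- \frac{1}{83}\right) - - \frac{8823}{15416} = - \frac{23375}{83} + \frac{8823}{15416} = - \frac{359616691}{1279528} \approx -281.05$)
$n = - \frac{44533486779}{4478348}$ ($n = - 2 \left(- \frac{359616691}{1279528} - - \frac{36772}{7}\right) = - 2 \left(- \frac{359616691}{1279528} + \frac{36772}{7}\right) = \left(-2\right) \frac{44533486779}{8956696} = - \frac{44533486779}{4478348} \approx -9944.2$)
$\frac{n}{\frac{1}{S}} = - \frac{44533486779}{4478348 \cdot \frac{1}{65355}} = - \frac{44533486779 \frac{1}{\frac{1}{65355}}}{4478348} = \left(- \frac{44533486779}{4478348}\right) 65355 = - \frac{2910486028441545}{4478348}$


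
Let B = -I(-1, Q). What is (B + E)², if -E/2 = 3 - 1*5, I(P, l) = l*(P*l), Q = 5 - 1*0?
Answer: 841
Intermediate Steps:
Q = 5 (Q = 5 + 0 = 5)
I(P, l) = P*l²
E = 4 (E = -2*(3 - 1*5) = -2*(3 - 5) = -2*(-2) = 4)
B = 25 (B = -(-1)*5² = -(-1)*25 = -1*(-25) = 25)
(B + E)² = (25 + 4)² = 29² = 841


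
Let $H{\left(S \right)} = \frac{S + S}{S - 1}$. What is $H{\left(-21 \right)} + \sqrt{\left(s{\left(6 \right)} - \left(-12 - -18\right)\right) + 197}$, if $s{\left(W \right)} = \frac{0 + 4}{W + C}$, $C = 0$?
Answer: $\frac{21}{11} + \frac{5 \sqrt{69}}{3} \approx 15.753$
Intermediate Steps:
$H{\left(S \right)} = \frac{2 S}{-1 + S}$
$s{\left(W \right)} = \frac{4}{W}$ ($s{\left(W \right)} = \frac{0 + 4}{W + 0} = \frac{4}{W}$)
$H{\left(-21 \right)} + \sqrt{\left(s{\left(6 \right)} - \left(-12 - -18\right)\right) + 197} = 2 \left(-21\right) \frac{1}{-1 - 21} + \sqrt{\left(\frac{4}{6} - \left(-12 - -18\right)\right) + 197} = 2 \left(-21\right) \frac{1}{-22} + \sqrt{\left(4 \cdot \frac{1}{6} - \left(-12 + 18\right)\right) + 197} = 2 \left(-21\right) \left(- \frac{1}{22}\right) + \sqrt{\left(\frac{2}{3} - 6\right) + 197} = \frac{21}{11} + \sqrt{\left(\frac{2}{3} - 6\right) + 197} = \frac{21}{11} + \sqrt{- \frac{16}{3} + 197} = \frac{21}{11} + \sqrt{\frac{575}{3}} = \frac{21}{11} + \frac{5 \sqrt{69}}{3}$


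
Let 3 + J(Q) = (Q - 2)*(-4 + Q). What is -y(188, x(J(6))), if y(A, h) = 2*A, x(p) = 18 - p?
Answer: -376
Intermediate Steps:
J(Q) = -3 + (-4 + Q)*(-2 + Q) (J(Q) = -3 + (Q - 2)*(-4 + Q) = -3 + (-2 + Q)*(-4 + Q) = -3 + (-4 + Q)*(-2 + Q))
-y(188, x(J(6))) = -2*188 = -1*376 = -376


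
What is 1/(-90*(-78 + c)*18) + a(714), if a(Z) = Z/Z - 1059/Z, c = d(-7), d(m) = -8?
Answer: -8010781/16579080 ≈ -0.48319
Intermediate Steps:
c = -8
a(Z) = 1 - 1059/Z
1/(-90*(-78 + c)*18) + a(714) = 1/(-90*(-78 - 8)*18) + (-1059 + 714)/714 = 1/(-90*(-86)*18) + (1/714)*(-345) = 1/(7740*18) - 115/238 = 1/139320 - 115/238 = -8010781/16579080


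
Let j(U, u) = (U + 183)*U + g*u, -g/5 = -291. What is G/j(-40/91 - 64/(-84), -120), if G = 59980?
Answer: -1117562355/3252089816 ≈ -0.34364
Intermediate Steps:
g = 1455 (g = -5*(-291) = 1455)
j(U, u) = 1455*u + U*(183 + U) (j(U, u) = (U + 183)*U + 1455*u = (183 + U)*U + 1455*u = U*(183 + U) + 1455*u = 1455*u + U*(183 + U))
G/j(-40/91 - 64/(-84), -120) = 59980/((-40/91 - 64/(-84))**2 + 183*(-40/91 - 64/(-84)) + 1455*(-120)) = 59980/((-40*1/91 - 64*(-1/84))**2 + 183*(-40*1/91 - 64*(-1/84)) - 174600) = 59980/((-40/91 + 16/21)**2 + 183*(-40/91 + 16/21) - 174600) = 59980/((88/273)**2 + 183*(88/273) - 174600) = 59980/(7744/74529 + 5368/91 - 174600) = 59980/(-13008359264/74529) = 59980*(-74529/13008359264) = -1117562355/3252089816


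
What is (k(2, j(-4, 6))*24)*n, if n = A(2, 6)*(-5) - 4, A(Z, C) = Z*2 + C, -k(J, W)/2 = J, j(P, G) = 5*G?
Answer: 5184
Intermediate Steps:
k(J, W) = -2*J
A(Z, C) = C + 2*Z (A(Z, C) = 2*Z + C = C + 2*Z)
n = -54 (n = (6 + 2*2)*(-5) - 4 = (6 + 4)*(-5) - 4 = 10*(-5) - 4 = -50 - 4 = -54)
(k(2, j(-4, 6))*24)*n = (-2*2*24)*(-54) = -4*24*(-54) = -96*(-54) = 5184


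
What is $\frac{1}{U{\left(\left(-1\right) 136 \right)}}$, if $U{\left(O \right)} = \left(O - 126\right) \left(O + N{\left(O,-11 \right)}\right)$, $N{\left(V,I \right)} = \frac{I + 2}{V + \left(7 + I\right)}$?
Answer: $\frac{70}{2493061} \approx 2.8078 \cdot 10^{-5}$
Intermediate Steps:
$N{\left(V,I \right)} = \frac{2 + I}{7 + I + V}$
$U{\left(O \right)} = \left(-126 + O\right) \left(O - \frac{9}{-4 + O}\right)$ ($U{\left(O \right)} = \left(O - 126\right) \left(O + \frac{2 - 11}{7 - 11 + O}\right) = \left(-126 + O\right) \left(O + \frac{1}{-4 + O} \left(-9\right)\right) = \left(-126 + O\right) \left(O - \frac{9}{-4 + O}\right)$)
$\frac{1}{U{\left(\left(-1\right) 136 \right)}} = \frac{1}{\frac{1}{-4 - 136} \left(1134 - 9 \left(\left(-1\right) 136\right) + \left(-1\right) 136 \left(-126 - 136\right) \left(-4 - 136\right)\right)} = \frac{1}{\frac{1}{-4 - 136} \left(1134 - -1224 - 136 \left(-126 - 136\right) \left(-4 - 136\right)\right)} = \frac{1}{\frac{1}{-140} \left(1134 + 1224 - \left(-35632\right) \left(-140\right)\right)} = \frac{1}{\left(- \frac{1}{140}\right) \left(1134 + 1224 - 4988480\right)} = \frac{1}{\left(- \frac{1}{140}\right) \left(-4986122\right)} = \frac{1}{\frac{2493061}{70}} = \frac{70}{2493061}$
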